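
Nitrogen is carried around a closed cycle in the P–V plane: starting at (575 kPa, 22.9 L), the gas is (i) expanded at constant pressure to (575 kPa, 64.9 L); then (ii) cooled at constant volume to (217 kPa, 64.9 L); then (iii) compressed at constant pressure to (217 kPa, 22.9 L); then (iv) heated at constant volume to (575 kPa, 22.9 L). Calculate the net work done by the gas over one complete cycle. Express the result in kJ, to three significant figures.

Constant-volume legs do no work.
W(i) = (575)(64.9 − 22.9) = 24150 J; W(iii) = (217)(22.9 − 64.9) = -9114 J.
W_net = 24150 − 9114 = 15036 J (the clockwise enclosed area).

W_net ≈ 15.0 kJ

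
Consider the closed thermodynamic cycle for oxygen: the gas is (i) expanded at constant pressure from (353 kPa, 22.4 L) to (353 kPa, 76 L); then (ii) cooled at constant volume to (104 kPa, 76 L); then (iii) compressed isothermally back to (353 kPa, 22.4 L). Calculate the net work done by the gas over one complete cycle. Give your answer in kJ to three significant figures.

Leg (i): W = PΔV = (353)(76 − 22.4) = 18921 J.
Leg (ii): W = 0.
Leg (iii): W = PᵢVᵢ ln(V_f/Vᵢ) = (7904) ln(22.4/76) = -9656 J.
W_net = 18921 − 9656 = 9265 J.

W_net ≈ 9.26 kJ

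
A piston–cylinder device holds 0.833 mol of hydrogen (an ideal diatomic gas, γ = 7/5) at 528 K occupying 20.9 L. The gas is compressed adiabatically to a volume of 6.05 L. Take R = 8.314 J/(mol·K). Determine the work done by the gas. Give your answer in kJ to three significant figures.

W ≈ -5.87 kJ

Adiabatic: TV^(γ−1) = const with γ = 7/5.
T₂ = T₁ (V₁/V₂)^(γ−1) = 528 × (20.9/6.05)^0.4 = 528 × 1.642 = 866.9 K.
W_by = nCᵥ(T₁ − T₂) = (0.833)(20.79)(528 − 866.9) = -5868 J.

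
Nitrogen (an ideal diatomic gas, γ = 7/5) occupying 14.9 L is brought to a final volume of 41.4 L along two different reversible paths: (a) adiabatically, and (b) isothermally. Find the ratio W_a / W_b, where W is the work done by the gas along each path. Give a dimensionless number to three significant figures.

Path (a) adiabatic: W = P₁V₁(1 − (V₁/V₂)^(γ−1))/(γ−1) → W_a/(P₁V₁) = 0.8388.
Path (b) isothermal: W = P₁V₁ ln(V₂/V₁) → W_b/(P₁V₁) = 1.022.
W_a / W_b = 0.8388 / 1.022 = 0.8208.

W_a / W_b ≈ 0.821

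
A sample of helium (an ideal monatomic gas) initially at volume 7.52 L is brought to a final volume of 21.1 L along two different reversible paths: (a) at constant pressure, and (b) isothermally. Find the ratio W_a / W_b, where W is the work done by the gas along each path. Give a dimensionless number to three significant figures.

Path (a) isobaric: W = P₁(V₂ − V₁) → W_a/(P₁V₁) = 1.806.
Path (b) isothermal: W = P₁V₁ ln(V₂/V₁) → W_b/(P₁V₁) = 1.032.
W_a / W_b = 1.806 / 1.032 = 1.75.

W_a / W_b ≈ 1.75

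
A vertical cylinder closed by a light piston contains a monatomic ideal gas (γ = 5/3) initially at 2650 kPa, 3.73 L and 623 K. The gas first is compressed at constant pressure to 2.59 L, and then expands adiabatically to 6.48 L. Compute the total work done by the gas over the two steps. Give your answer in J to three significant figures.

W_total ≈ 1690 J

Step 1 (isobaric): W = PΔV = (2650 kPa)(2.59 − 3.73 L) = -3021 J.
After step 1: P = 2650 kPa, V = 2.59 L, T = 432.6 K.
Step 2 (adiabatic): W = (P₁V₁ − P₂V₂)/(γ−1) = (6864 − 3724)/0.667 = 4709 J.
W_total = -3021 + 4709 = 1688 J.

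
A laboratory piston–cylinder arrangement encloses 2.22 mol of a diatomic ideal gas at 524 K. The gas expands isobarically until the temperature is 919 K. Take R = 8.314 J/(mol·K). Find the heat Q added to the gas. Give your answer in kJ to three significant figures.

Q ≈ 25.5 kJ

Isobaric: W = nRΔT = (2.22)(8.314)(395) = 7291 J.
ΔU = nCᵥΔT with Cᵥ = 5R/2: ΔU = (2.22)(20.79)(395) = 18226 J.
Q = ΔU + W = 18226 + 7291 = 25517 J.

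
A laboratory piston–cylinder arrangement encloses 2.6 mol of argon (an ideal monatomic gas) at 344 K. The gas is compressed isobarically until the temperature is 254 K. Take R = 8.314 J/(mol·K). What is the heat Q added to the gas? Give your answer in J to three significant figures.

Isobaric: W = nRΔT = (2.6)(8.314)(-90) = -1945 J.
ΔU = nCᵥΔT with Cᵥ = 3R/2: ΔU = (2.6)(12.47)(-90) = -2918 J.
Q = ΔU + W = -2918 − 1945 = -4864 J.

Q ≈ -4860 J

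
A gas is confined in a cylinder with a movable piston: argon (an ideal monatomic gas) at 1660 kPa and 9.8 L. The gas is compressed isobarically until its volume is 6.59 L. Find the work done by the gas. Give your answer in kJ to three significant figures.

W ≈ -5.33 kJ

Isobaric: W = P ΔV.
W = (1660 kPa)(6.59 − 9.8 L) = (1660)(-3.21) = -5329 J.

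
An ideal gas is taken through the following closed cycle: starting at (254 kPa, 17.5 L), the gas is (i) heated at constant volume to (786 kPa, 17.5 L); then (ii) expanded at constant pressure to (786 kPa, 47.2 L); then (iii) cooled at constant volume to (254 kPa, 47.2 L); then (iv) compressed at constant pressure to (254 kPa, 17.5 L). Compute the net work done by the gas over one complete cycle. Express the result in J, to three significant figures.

W_net ≈ 15800 J

Constant-volume legs do no work.
W(ii) = (786)(47.2 − 17.5) = 23344 J; W(iv) = (254)(17.5 − 47.2) = -7544 J.
W_net = 23344 − 7544 = 15800 J (the clockwise enclosed area).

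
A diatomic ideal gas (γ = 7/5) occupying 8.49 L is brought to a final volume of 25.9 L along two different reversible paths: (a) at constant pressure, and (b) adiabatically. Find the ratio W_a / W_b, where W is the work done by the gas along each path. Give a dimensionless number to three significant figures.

W_a / W_b ≈ 2.28

Path (a) isobaric: W = P₁(V₂ − V₁) → W_a/(P₁V₁) = 2.051.
Path (b) adiabatic: W = P₁V₁(1 − (V₁/V₂)^(γ−1))/(γ−1) → W_b/(P₁V₁) = 0.8998.
W_a / W_b = 2.051 / 0.8998 = 2.279.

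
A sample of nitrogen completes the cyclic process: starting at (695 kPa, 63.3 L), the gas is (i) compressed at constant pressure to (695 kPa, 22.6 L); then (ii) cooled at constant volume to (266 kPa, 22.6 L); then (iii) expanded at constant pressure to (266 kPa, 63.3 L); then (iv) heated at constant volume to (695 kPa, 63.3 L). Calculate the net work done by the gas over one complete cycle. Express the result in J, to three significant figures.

W_net ≈ -17500 J

Constant-volume legs do no work.
W(i) = (695)(22.6 − 63.3) = -28286 J; W(iii) = (266)(63.3 − 22.6) = 10826 J.
W_net = -28286 + 10826 = -17460 J (the counter-clockwise enclosed area).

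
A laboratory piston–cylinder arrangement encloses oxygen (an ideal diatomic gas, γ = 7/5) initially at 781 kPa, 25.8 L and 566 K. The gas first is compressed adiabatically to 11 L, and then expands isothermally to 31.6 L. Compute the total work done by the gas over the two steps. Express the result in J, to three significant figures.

W_total ≈ 9430 J

Step 1 (adiabatic): W = (P₁V₁ − P₂V₂)/(γ−1) = (20150 − 28338)/0.4 = -20469 J.
After step 1: P = 2576 kPa, V = 11 L, T = 796 K.
Step 2 (isothermal): W = P₁V₁ ln(V₂/V₁) = (28338) ln(31.6/11) = 29903 J.
W_total = -20469 + 29903 = 9434 J.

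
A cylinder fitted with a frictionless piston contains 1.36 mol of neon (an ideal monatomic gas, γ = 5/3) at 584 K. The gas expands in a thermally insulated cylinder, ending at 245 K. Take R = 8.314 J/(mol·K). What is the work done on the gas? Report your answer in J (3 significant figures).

Adiabatic ⇒ Q = 0, so W_by = −ΔU = nCᵥ(T₁ − T₂).
Cᵥ = 3R/2 = 12.47 J/(mol·K).
W = (1.36)(12.47)(584 − 245) = 5750 J.
Work on gas = −W_by = -5750 J.

W ≈ -5750 J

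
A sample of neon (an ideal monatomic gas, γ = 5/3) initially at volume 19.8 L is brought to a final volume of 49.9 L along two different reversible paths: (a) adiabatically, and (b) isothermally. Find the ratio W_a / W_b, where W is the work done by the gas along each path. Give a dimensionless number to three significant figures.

Path (a) adiabatic: W = P₁V₁(1 − (V₁/V₂)^(γ−1))/(γ−1) → W_a/(P₁V₁) = 0.69.
Path (b) isothermal: W = P₁V₁ ln(V₂/V₁) → W_b/(P₁V₁) = 0.9243.
W_a / W_b = 0.69 / 0.9243 = 0.7465.

W_a / W_b ≈ 0.747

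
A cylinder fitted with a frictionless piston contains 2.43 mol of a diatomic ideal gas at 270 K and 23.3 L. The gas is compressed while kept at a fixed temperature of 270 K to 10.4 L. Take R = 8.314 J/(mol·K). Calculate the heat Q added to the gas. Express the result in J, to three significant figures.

Isothermal ⇒ ΔU = 0, so Q = W = nRT ln(V₂/V₁).
Q = (2.43)(8.314)(270) ln(10.4/23.3) = 5455 × -0.8066 = -4400 J.

Q ≈ -4400 J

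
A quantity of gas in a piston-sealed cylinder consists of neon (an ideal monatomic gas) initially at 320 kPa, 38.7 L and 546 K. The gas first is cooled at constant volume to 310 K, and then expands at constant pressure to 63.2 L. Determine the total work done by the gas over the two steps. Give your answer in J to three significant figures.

Step 1 (isochoric): W = 0 (constant volume).
After step 1: P = 181.7 kPa (V unchanged).
Step 2 (isobaric): W = PΔV = (181.7 kPa)(63.2 − 38.7 L) = 4451 J.
W_total = 0 + 4451 = 4451 J.

W_total ≈ 4450 J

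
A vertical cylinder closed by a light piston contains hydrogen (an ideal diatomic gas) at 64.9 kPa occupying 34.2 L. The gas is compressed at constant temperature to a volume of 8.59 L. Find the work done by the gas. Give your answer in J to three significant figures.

W ≈ -3070 J

Isothermal: W = nRT ln(V₂/V₁) = P₁V₁ ln(V₂/V₁).
P₁V₁ = (64.9 kPa)(34.2 L) = 2220 J.
W = 2220 × ln(8.59/34.2) = 2220 × -1.382
W_by_gas = -3067 J.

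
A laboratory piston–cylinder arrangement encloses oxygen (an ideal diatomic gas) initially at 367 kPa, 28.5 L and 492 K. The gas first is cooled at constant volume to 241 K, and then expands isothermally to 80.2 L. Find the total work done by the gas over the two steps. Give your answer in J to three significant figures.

W_total ≈ 5300 J

Step 1 (isochoric): W = 0 (constant volume).
After step 1: P = 179.8 kPa (V unchanged).
Step 2 (isothermal): W = P₁V₁ ln(V₂/V₁) = (5123) ln(80.2/28.5) = 5301 J.
W_total = 0 + 5301 = 5301 J.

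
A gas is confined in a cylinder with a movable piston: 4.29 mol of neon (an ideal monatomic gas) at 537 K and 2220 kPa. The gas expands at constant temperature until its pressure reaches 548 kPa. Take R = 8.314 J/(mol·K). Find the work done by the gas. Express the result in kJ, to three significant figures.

Isothermal process: W = nRT ln(V₂/V₁) = nRT ln(P₁/P₂).
W = (4.29)(8.314)(537) × ln(2220/548)
  = 19153 × ln(4.051) = 19153 × 1.399
W_by_gas = 26795 J.

W ≈ 26.8 kJ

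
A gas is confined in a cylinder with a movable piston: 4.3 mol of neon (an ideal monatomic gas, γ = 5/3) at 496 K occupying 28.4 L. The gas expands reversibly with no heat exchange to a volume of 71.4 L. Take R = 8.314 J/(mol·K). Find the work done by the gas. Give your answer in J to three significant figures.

Adiabatic: TV^(γ−1) = const with γ = 5/3.
T₂ = T₁ (V₁/V₂)^(γ−1) = 496 × (28.4/71.4)^0.667 = 496 × 0.5409 = 268.3 K.
W_by = nCᵥ(T₁ − T₂) = (4.3)(12.47)(496 − 268.3) = 12212 J.

W ≈ 12200 J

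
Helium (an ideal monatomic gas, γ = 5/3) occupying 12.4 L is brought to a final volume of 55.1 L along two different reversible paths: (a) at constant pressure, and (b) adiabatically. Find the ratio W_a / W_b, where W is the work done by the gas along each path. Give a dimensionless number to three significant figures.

Path (a) isobaric: W = P₁(V₂ − V₁) → W_a/(P₁V₁) = 3.444.
Path (b) adiabatic: W = P₁V₁(1 − (V₁/V₂)^(γ−1))/(γ−1) → W_b/(P₁V₁) = 0.945.
W_a / W_b = 3.444 / 0.945 = 3.644.

W_a / W_b ≈ 3.64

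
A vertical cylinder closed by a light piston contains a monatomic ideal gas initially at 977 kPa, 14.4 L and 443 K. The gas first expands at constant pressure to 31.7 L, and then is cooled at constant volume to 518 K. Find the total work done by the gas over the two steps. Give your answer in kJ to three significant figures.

Step 1 (isobaric): W = PΔV = (977 kPa)(31.7 − 14.4 L) = 16902 J.
Step 2 (isochoric): W = 0 (constant volume).
W_total = 16902 + 0 = 16902 J.

W_total ≈ 16.9 kJ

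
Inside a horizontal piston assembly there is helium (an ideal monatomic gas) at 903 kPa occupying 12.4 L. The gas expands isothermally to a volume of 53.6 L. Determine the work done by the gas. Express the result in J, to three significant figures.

W ≈ 16400 J

Isothermal: W = nRT ln(V₂/V₁) = P₁V₁ ln(V₂/V₁).
P₁V₁ = (903 kPa)(12.4 L) = 11197 J.
W = 11197 × ln(53.6/12.4) = 11197 × 1.464
W_by_gas = 16391 J.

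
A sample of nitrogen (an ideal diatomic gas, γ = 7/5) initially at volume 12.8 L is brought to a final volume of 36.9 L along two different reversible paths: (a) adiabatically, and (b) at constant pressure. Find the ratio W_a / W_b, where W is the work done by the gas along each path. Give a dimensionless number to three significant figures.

W_a / W_b ≈ 0.458

Path (a) adiabatic: W = P₁V₁(1 − (V₁/V₂)^(γ−1))/(γ−1) → W_a/(P₁V₁) = 0.8631.
Path (b) isobaric: W = P₁(V₂ − V₁) → W_b/(P₁V₁) = 1.883.
W_a / W_b = 0.8631 / 1.883 = 0.4584.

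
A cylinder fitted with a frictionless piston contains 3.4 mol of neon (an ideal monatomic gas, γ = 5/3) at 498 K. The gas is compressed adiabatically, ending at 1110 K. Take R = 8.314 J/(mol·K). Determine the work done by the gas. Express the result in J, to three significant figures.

Adiabatic ⇒ Q = 0, so W_by = −ΔU = nCᵥ(T₁ − T₂).
Cᵥ = 3R/2 = 12.47 J/(mol·K).
W = (3.4)(12.47)(498 − 1110) = -25950 J.

W ≈ -25900 J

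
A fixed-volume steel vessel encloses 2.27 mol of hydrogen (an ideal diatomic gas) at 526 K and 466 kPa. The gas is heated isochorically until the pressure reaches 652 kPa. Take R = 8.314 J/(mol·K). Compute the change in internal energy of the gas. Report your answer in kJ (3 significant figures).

Constant volume ⇒ W = 0, so Q = ΔU = nCᵥΔT with Cᵥ = 5R/2 = 20.79 J/(mol·K).
At constant V, T₂/T₁ = P₂/P₁ ⇒ ΔT = T₁(P₂/P₁ − 1) = 526·(652/466 − 1) = 209.9 K.
ΔU = (2.27)(20.79)(209.9) = 9906 J.

ΔU ≈ 9.91 kJ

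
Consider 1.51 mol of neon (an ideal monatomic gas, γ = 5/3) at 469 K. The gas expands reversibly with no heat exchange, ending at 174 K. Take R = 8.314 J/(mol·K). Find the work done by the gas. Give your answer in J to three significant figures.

W ≈ 5560 J

Adiabatic ⇒ Q = 0, so W_by = −ΔU = nCᵥ(T₁ − T₂).
Cᵥ = 3R/2 = 12.47 J/(mol·K).
W = (1.51)(12.47)(469 − 174) = 5555 J.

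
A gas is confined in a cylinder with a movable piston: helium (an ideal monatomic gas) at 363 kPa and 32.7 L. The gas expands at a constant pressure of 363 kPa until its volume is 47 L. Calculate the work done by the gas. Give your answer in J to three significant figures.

Isobaric: W = P ΔV.
W = (363 kPa)(47 − 32.7 L) = (363)(14.3) = 5191 J.

W ≈ 5190 J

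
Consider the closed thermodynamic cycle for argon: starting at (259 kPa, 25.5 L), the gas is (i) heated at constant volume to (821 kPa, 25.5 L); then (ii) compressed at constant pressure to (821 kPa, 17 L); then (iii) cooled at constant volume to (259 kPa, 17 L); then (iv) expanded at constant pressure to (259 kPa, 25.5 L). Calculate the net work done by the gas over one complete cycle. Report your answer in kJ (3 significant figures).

Constant-volume legs do no work.
W(ii) = (821)(17 − 25.5) = -6978 J; W(iv) = (259)(25.5 − 17) = 2202 J.
W_net = -6978 + 2202 = -4777 J (the counter-clockwise enclosed area).

W_net ≈ -4.78 kJ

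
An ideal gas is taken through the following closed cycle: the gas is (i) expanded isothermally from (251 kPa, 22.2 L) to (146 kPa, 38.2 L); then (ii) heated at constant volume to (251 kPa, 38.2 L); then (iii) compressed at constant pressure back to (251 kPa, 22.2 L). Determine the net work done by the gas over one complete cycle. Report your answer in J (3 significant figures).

Leg (i): W = PᵢVᵢ ln(V_f/Vᵢ) = (5572) ln(38.2/22.2) = 3024 J.
Leg (ii): W = 0.
Leg (iii): W = PΔV = (251)(22.2 − 38.2) = -4016 J.
W_net = 3024 − 4016 = -991.7 J.

W_net ≈ -992 J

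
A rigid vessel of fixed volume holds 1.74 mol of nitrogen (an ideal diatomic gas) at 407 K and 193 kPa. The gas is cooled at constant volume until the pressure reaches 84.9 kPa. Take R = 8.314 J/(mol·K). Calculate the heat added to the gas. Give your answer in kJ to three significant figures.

Q ≈ -8.24 kJ

Constant volume ⇒ W = 0, so Q = ΔU = nCᵥΔT with Cᵥ = 5R/2 = 20.79 J/(mol·K).
At constant V, T₂/T₁ = P₂/P₁ ⇒ ΔT = T₁(P₂/P₁ − 1) = 407·(84.9/193 − 1) = -228 K.
ΔU = (1.74)(20.79)(-228) = -8244 J.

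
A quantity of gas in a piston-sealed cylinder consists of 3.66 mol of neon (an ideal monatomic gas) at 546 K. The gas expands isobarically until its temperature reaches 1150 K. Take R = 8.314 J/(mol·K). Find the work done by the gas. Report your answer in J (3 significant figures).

W ≈ 18400 J

Isobaric: W = P ΔV = nR ΔT.
W = (3.66)(8.314)(1150 − 546) = 18379 J.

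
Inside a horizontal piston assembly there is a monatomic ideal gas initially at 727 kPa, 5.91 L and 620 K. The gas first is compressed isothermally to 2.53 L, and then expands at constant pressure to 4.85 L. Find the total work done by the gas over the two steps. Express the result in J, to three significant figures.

Step 1 (isothermal): W = P₁V₁ ln(V₂/V₁) = (4297) ln(2.53/5.91) = -3645 J.
After step 1: P = 1698 kPa, V = 2.53 L, T = 620 K.
Step 2 (isobaric): W = PΔV = (1698 kPa)(4.85 − 2.53 L) = 3940 J.
W_total = -3645 + 3940 = 294.6 J.

W_total ≈ 295 J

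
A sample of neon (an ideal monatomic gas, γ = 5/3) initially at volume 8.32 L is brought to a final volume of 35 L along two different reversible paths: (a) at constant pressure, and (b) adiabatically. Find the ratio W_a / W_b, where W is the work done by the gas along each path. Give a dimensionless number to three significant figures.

Path (a) isobaric: W = P₁(V₂ − V₁) → W_a/(P₁V₁) = 3.207.
Path (b) adiabatic: W = P₁V₁(1 − (V₁/V₂)^(γ−1))/(γ−1) → W_b/(P₁V₁) = 0.9244.
W_a / W_b = 3.207 / 0.9244 = 3.469.

W_a / W_b ≈ 3.47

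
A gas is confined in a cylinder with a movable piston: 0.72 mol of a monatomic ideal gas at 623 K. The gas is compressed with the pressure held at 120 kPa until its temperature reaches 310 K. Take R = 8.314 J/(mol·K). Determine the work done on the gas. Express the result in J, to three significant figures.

W ≈ 1870 J

Isobaric: W = P ΔV = nR ΔT.
W = (0.72)(8.314)(310 − 623) = -1874 J.
Work on gas = −W_by = 1874 J.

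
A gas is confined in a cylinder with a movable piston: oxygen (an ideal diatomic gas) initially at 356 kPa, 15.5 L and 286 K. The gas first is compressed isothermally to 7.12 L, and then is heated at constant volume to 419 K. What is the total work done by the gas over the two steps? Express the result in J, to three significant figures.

W_total ≈ -4290 J

Step 1 (isothermal): W = P₁V₁ ln(V₂/V₁) = (5518) ln(7.12/15.5) = -4293 J.
Step 2 (isochoric): W = 0 (constant volume).
W_total = -4293 + 0 = -4293 J.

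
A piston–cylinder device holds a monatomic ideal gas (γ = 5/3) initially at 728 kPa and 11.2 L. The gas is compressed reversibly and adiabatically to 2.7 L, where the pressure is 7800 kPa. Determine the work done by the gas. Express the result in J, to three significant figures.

Adiabatic: W = (P₁V₁ − P₂V₂)/(γ − 1) with γ = 5/3.
P₁V₁ = 8154 J, P₂V₂ = 21060 J.
W = (8154 − 21060) / 0.6667 = -19360 J.

W ≈ -19400 J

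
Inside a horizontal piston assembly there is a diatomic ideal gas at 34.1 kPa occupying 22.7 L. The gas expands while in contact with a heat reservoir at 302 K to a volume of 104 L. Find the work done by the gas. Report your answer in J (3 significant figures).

W ≈ 1180 J

Isothermal: W = nRT ln(V₂/V₁) = P₁V₁ ln(V₂/V₁).
P₁V₁ = (34.1 kPa)(22.7 L) = 774.1 J.
W = 774.1 × ln(104/22.7) = 774.1 × 1.522
W_by_gas = 1178 J.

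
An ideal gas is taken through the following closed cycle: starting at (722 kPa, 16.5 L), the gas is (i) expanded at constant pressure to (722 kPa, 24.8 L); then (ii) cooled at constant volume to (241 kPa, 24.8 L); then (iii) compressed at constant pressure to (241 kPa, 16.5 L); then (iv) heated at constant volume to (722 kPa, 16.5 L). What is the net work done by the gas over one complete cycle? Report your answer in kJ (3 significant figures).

W_net ≈ 3.99 kJ

Constant-volume legs do no work.
W(i) = (722)(24.8 − 16.5) = 5993 J; W(iii) = (241)(16.5 − 24.8) = -2000 J.
W_net = 5993 − 2000 = 3992 J (the clockwise enclosed area).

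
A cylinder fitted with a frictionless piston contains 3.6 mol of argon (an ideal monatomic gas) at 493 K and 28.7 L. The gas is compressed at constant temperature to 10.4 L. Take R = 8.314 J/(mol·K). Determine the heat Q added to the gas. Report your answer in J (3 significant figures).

Isothermal ⇒ ΔU = 0, so Q = W = nRT ln(V₂/V₁).
Q = (3.6)(8.314)(493) ln(10.4/28.7) = 14756 × -1.015 = -14978 J.

Q ≈ -15000 J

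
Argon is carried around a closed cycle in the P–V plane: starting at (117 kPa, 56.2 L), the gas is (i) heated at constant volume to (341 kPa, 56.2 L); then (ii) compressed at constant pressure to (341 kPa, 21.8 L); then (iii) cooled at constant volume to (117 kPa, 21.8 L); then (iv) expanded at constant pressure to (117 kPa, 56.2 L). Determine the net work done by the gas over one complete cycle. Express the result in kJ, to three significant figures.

Constant-volume legs do no work.
W(ii) = (341)(21.8 − 56.2) = -11730 J; W(iv) = (117)(56.2 − 21.8) = 4025 J.
W_net = -11730 + 4025 = -7706 J (the counter-clockwise enclosed area).

W_net ≈ -7.71 kJ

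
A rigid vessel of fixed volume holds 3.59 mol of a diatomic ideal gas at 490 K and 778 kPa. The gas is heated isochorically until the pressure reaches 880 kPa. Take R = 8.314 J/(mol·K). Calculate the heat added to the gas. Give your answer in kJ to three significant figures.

Constant volume ⇒ W = 0, so Q = ΔU = nCᵥΔT with Cᵥ = 5R/2 = 20.79 J/(mol·K).
At constant V, T₂/T₁ = P₂/P₁ ⇒ ΔT = T₁(P₂/P₁ − 1) = 490·(880/778 − 1) = 64.24 K.
ΔU = (3.59)(20.79)(64.24) = 4794 J.

Q ≈ 4.79 kJ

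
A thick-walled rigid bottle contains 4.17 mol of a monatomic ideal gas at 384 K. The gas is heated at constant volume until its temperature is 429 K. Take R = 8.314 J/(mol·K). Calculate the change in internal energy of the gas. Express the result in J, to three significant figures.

ΔU ≈ 2340 J

Constant volume ⇒ W = 0, so Q = ΔU = nCᵥΔT with Cᵥ = 3R/2 = 12.47 J/(mol·K).
ΔU = (4.17)(12.47)(429 − 384) = 2340 J.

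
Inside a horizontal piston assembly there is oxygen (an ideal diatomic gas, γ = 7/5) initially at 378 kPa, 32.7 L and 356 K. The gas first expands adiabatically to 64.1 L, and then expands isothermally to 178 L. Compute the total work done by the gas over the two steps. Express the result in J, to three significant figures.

W_total ≈ 16900 J

Step 1 (adiabatic): W = (P₁V₁ − P₂V₂)/(γ−1) = (12361 − 9443)/0.4 = 7294 J.
After step 1: P = 147.3 kPa, V = 64.1 L, T = 272 K.
Step 2 (isothermal): W = P₁V₁ ln(V₂/V₁) = (9443) ln(178/64.1) = 9645 J.
W_total = 7294 + 9645 = 16938 J.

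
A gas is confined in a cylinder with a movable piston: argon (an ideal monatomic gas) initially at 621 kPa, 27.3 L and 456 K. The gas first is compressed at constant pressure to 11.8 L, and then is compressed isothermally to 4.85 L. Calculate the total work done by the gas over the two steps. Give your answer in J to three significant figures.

Step 1 (isobaric): W = PΔV = (621 kPa)(11.8 − 27.3 L) = -9626 J.
After step 1: P = 621 kPa, V = 11.8 L, T = 197.1 K.
Step 2 (isothermal): W = P₁V₁ ln(V₂/V₁) = (7328) ln(4.85/11.8) = -6515 J.
W_total = -9626 − 6515 = -16141 J.

W_total ≈ -16100 J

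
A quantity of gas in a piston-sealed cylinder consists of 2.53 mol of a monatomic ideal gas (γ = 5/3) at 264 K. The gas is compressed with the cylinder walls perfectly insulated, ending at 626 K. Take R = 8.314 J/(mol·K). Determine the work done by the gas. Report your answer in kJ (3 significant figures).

W ≈ -11.4 kJ

Adiabatic ⇒ Q = 0, so W_by = −ΔU = nCᵥ(T₁ − T₂).
Cᵥ = 3R/2 = 12.47 J/(mol·K).
W = (2.53)(12.47)(264 − 626) = -11422 J.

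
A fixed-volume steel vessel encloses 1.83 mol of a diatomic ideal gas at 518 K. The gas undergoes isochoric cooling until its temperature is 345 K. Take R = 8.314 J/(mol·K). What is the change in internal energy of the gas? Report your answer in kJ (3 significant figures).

ΔU ≈ -6.58 kJ

Constant volume ⇒ W = 0, so Q = ΔU = nCᵥΔT with Cᵥ = 5R/2 = 20.79 J/(mol·K).
ΔU = (1.83)(20.79)(345 − 518) = -6580 J.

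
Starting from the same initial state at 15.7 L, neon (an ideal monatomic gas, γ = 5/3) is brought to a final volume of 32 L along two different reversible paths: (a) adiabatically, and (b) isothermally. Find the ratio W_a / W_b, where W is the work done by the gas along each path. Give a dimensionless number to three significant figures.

W_a / W_b ≈ 0.796

Path (a) adiabatic: W = P₁V₁(1 − (V₁/V₂)^(γ−1))/(γ−1) → W_a/(P₁V₁) = 0.5669.
Path (b) isothermal: W = P₁V₁ ln(V₂/V₁) → W_b/(P₁V₁) = 0.7121.
W_a / W_b = 0.5669 / 0.7121 = 0.7961.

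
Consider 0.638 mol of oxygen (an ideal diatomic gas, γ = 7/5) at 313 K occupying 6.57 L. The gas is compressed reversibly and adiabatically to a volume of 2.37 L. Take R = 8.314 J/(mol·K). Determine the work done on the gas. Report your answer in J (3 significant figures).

W ≈ 2090 J

Adiabatic: TV^(γ−1) = const with γ = 7/5.
T₂ = T₁ (V₁/V₂)^(γ−1) = 313 × (6.57/2.37)^0.4 = 313 × 1.504 = 470.6 K.
W_by = nCᵥ(T₁ − T₂) = (0.638)(20.79)(313 − 470.6) = -2090 J.
Work on gas = −W_by = 2090 J.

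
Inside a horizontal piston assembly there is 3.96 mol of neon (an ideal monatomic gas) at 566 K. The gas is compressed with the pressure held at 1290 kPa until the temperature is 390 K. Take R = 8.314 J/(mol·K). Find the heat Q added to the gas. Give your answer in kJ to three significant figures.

Isobaric: W = nRΔT = (3.96)(8.314)(-176) = -5795 J.
ΔU = nCᵥΔT with Cᵥ = 3R/2: ΔU = (3.96)(12.47)(-176) = -8692 J.
Q = ΔU + W = -8692 − 5795 = -14486 J.

Q ≈ -14.5 kJ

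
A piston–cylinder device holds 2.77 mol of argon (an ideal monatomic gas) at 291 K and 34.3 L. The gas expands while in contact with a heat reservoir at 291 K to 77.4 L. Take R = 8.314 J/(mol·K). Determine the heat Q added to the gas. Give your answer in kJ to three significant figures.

Isothermal ⇒ ΔU = 0, so Q = W = nRT ln(V₂/V₁).
Q = (2.77)(8.314)(291) ln(77.4/34.3) = 6702 × 0.8138 = 5454 J.

Q ≈ 5.45 kJ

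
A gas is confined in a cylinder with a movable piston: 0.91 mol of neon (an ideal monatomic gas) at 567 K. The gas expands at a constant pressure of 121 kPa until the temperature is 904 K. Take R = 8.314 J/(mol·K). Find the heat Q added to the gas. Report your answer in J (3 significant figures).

Q ≈ 6370 J

Isobaric: W = nRΔT = (0.91)(8.314)(337) = 2550 J.
ΔU = nCᵥΔT with Cᵥ = 3R/2: ΔU = (0.91)(12.47)(337) = 3824 J.
Q = ΔU + W = 3824 + 2550 = 6374 J.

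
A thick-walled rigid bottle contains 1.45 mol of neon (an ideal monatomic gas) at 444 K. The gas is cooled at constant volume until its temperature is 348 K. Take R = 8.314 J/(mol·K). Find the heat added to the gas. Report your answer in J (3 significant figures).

Q ≈ -1740 J

Constant volume ⇒ W = 0, so Q = ΔU = nCᵥΔT with Cᵥ = 3R/2 = 12.47 J/(mol·K).
ΔU = (1.45)(12.47)(348 − 444) = -1736 J.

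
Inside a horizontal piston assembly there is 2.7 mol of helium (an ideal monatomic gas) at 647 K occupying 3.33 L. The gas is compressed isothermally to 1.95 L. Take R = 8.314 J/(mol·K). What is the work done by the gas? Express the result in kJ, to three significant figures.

W ≈ -7.77 kJ

Isothermal: W = nRT ln(V₂/V₁).
W = (2.7)(8.314)(647) × ln(1.95/3.33)
  = 14524 × -0.5351
W_by_gas = -7772 J.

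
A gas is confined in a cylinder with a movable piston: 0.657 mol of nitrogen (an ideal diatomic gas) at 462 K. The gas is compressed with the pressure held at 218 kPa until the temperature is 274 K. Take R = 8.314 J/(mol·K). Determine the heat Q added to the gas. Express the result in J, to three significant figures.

Isobaric: W = nRΔT = (0.657)(8.314)(-188) = -1027 J.
ΔU = nCᵥΔT with Cᵥ = 5R/2: ΔU = (0.657)(20.79)(-188) = -2567 J.
Q = ΔU + W = -2567 − 1027 = -3594 J.

Q ≈ -3590 J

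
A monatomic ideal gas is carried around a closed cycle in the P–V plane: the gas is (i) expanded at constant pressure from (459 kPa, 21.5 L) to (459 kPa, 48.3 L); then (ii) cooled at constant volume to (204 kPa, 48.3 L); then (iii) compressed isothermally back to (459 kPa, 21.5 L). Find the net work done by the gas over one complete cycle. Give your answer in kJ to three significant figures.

W_net ≈ 4.33 kJ

Leg (i): W = PΔV = (459)(48.3 − 21.5) = 12301 J.
Leg (ii): W = 0.
Leg (iii): W = PᵢVᵢ ln(V_f/Vᵢ) = (9853) ln(21.5/48.3) = -7975 J.
W_net = 12301 − 7975 = 4326 J.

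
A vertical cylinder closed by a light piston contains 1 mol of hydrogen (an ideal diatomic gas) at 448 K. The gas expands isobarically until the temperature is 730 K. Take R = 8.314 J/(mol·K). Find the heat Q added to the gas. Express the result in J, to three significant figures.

Q ≈ 8210 J

Isobaric: W = nRΔT = (1)(8.314)(282) = 2345 J.
ΔU = nCᵥΔT with Cᵥ = 5R/2: ΔU = (1)(20.79)(282) = 5861 J.
Q = ΔU + W = 5861 + 2345 = 8206 J.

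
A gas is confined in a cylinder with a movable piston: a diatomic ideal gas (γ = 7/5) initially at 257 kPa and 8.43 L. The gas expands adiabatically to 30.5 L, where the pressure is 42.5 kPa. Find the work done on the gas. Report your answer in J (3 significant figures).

W ≈ -2180 J

Adiabatic: W = (P₁V₁ − P₂V₂)/(γ − 1) with γ = 7/5.
P₁V₁ = 2167 J, P₂V₂ = 1296 J.
W = (2167 − 1296) / 0.4 = 2176 J.
Work on gas = −W_by = -2176 J.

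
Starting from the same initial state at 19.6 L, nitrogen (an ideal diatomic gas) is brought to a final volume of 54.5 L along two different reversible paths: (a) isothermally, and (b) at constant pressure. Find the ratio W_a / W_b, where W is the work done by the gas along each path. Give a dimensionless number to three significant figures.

Path (a) isothermal: W = P₁V₁ ln(V₂/V₁) → W_a/(P₁V₁) = 1.023.
Path (b) isobaric: W = P₁(V₂ − V₁) → W_b/(P₁V₁) = 1.781.
W_a / W_b = 1.023 / 1.781 = 0.5743.

W_a / W_b ≈ 0.574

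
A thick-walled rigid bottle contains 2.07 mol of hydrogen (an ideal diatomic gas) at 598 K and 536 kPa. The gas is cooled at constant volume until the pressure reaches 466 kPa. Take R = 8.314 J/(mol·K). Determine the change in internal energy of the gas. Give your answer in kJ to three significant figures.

ΔU ≈ -3.36 kJ

Constant volume ⇒ W = 0, so Q = ΔU = nCᵥΔT with Cᵥ = 5R/2 = 20.79 J/(mol·K).
At constant V, T₂/T₁ = P₂/P₁ ⇒ ΔT = T₁(P₂/P₁ − 1) = 598·(466/536 − 1) = -78.1 K.
ΔU = (2.07)(20.79)(-78.1) = -3360 J.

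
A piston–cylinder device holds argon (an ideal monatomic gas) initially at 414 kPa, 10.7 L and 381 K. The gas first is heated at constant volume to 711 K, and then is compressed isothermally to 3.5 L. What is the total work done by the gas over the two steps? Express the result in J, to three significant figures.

Step 1 (isochoric): W = 0 (constant volume).
After step 1: P = 772.6 kPa (V unchanged).
Step 2 (isothermal): W = P₁V₁ ln(V₂/V₁) = (8267) ln(3.5/10.7) = -9238 J.
W_total = 0 − 9238 = -9238 J.

W_total ≈ -9240 J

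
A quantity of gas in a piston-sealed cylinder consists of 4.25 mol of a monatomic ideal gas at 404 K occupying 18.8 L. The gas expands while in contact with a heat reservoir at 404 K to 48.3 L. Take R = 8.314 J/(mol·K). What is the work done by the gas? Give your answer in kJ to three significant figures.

W ≈ 13.5 kJ

Isothermal: W = nRT ln(V₂/V₁).
W = (4.25)(8.314)(404) × ln(48.3/18.8)
  = 14275 × 0.9436
W_by_gas = 13470 J.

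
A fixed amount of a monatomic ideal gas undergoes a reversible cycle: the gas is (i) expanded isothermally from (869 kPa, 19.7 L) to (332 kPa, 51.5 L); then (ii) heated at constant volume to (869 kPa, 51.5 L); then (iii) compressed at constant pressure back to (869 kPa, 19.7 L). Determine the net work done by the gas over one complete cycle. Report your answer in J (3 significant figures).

W_net ≈ -11200 J

Leg (i): W = PᵢVᵢ ln(V_f/Vᵢ) = (17119) ln(51.5/19.7) = 16451 J.
Leg (ii): W = 0.
Leg (iii): W = PΔV = (869)(19.7 − 51.5) = -27634 J.
W_net = 16451 − 27634 = -11183 J.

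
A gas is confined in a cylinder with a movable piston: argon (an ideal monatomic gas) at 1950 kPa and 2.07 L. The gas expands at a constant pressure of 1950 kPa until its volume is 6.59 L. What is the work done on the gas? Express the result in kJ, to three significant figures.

Isobaric: W = P ΔV.
W = (1950 kPa)(6.59 − 2.07 L) = (1950)(4.52) = 8814 J.
Work on gas = −W_by = -8814 J.

W ≈ -8.81 kJ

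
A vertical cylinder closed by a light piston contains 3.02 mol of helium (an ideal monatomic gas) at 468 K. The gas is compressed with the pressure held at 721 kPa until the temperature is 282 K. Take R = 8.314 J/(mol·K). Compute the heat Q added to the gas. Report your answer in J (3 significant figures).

Isobaric: W = nRΔT = (3.02)(8.314)(-186) = -4670 J.
ΔU = nCᵥΔT with Cᵥ = 3R/2: ΔU = (3.02)(12.47)(-186) = -7005 J.
Q = ΔU + W = -7005 − 4670 = -11675 J.

Q ≈ -11700 J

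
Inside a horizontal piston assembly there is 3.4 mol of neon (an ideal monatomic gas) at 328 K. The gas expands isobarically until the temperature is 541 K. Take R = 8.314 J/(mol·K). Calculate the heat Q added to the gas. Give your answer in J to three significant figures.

Isobaric: W = nRΔT = (3.4)(8.314)(213) = 6021 J.
ΔU = nCᵥΔT with Cᵥ = 3R/2: ΔU = (3.4)(12.47)(213) = 9031 J.
Q = ΔU + W = 9031 + 6021 = 15052 J.

Q ≈ 15100 J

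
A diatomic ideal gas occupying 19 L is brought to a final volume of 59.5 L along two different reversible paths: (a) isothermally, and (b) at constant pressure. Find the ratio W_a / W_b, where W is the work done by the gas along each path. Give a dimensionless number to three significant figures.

Path (a) isothermal: W = P₁V₁ ln(V₂/V₁) → W_a/(P₁V₁) = 1.142.
Path (b) isobaric: W = P₁(V₂ − V₁) → W_b/(P₁V₁) = 2.132.
W_a / W_b = 1.142 / 2.132 = 0.5355.

W_a / W_b ≈ 0.536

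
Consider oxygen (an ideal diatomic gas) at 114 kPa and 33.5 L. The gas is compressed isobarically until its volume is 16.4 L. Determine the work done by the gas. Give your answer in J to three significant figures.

W ≈ -1950 J

Isobaric: W = P ΔV.
W = (114 kPa)(16.4 − 33.5 L) = (114)(-17.1) = -1949 J.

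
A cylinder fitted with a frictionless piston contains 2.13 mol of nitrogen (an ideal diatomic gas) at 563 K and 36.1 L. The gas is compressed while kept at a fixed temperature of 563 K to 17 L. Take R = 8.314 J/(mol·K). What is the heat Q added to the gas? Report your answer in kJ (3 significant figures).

Q ≈ -7.51 kJ

Isothermal ⇒ ΔU = 0, so Q = W = nRT ln(V₂/V₁).
Q = (2.13)(8.314)(563) ln(17/36.1) = 9970 × -0.7531 = -7508 J.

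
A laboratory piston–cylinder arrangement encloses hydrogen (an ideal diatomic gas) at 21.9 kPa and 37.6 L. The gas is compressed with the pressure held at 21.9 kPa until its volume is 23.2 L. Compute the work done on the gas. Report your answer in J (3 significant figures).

Isobaric: W = P ΔV.
W = (21.9 kPa)(23.2 − 37.6 L) = (21.9)(-14.4) = -315.4 J.
Work on gas = −W_by = 315.4 J.

W ≈ 315 J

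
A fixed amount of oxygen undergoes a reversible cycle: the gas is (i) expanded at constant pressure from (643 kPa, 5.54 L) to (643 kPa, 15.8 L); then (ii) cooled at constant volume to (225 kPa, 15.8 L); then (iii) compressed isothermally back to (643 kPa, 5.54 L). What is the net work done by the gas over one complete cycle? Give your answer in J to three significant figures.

Leg (i): W = PΔV = (643)(15.8 − 5.54) = 6597 J.
Leg (ii): W = 0.
Leg (iii): W = PᵢVᵢ ln(V_f/Vᵢ) = (3555) ln(5.54/15.8) = -3726 J.
W_net = 6597 − 3726 = 2871 J.

W_net ≈ 2870 J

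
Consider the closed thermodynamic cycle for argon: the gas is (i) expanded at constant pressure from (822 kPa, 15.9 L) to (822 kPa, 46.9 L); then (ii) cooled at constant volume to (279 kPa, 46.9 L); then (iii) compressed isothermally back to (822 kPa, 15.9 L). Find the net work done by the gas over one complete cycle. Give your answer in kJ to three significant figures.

W_net ≈ 11.3 kJ

Leg (i): W = PΔV = (822)(46.9 − 15.9) = 25482 J.
Leg (ii): W = 0.
Leg (iii): W = PᵢVᵢ ln(V_f/Vᵢ) = (13085) ln(15.9/46.9) = -14154 J.
W_net = 25482 − 14154 = 11328 J.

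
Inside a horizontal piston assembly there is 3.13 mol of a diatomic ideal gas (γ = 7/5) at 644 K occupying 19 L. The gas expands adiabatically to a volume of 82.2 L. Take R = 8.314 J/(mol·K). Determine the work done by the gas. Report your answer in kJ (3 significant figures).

Adiabatic: TV^(γ−1) = const with γ = 7/5.
T₂ = T₁ (V₁/V₂)^(γ−1) = 644 × (19/82.2)^0.4 = 644 × 0.5566 = 358.5 K.
W_by = nCᵥ(T₁ − T₂) = (3.13)(20.79)(644 − 358.5) = 18577 J.

W ≈ 18.6 kJ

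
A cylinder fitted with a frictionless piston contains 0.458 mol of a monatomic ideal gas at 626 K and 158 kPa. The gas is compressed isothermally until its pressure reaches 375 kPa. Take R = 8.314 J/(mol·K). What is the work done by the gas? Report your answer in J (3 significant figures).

W ≈ -2060 J

Isothermal process: W = nRT ln(V₂/V₁) = nRT ln(P₁/P₂).
W = (0.458)(8.314)(626) × ln(158/375)
  = 2384 × ln(0.4213) = 2384 × -0.8643
W_by_gas = -2060 J.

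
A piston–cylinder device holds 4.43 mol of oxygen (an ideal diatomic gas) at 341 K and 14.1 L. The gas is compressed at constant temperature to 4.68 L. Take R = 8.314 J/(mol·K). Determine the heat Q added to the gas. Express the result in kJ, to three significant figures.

Q ≈ -13.9 kJ

Isothermal ⇒ ΔU = 0, so Q = W = nRT ln(V₂/V₁).
Q = (4.43)(8.314)(341) ln(4.68/14.1) = 12559 × -1.103 = -13851 J.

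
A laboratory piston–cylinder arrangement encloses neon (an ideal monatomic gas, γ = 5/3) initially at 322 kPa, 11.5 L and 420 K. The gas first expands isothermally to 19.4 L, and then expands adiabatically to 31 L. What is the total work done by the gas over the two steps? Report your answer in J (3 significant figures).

Step 1 (isothermal): W = P₁V₁ ln(V₂/V₁) = (3703) ln(19.4/11.5) = 1936 J.
After step 1: P = 190.9 kPa, V = 19.4 L, T = 420 K.
Step 2 (adiabatic): W = (P₁V₁ − P₂V₂)/(γ−1) = (3703 − 2709)/0.667 = 1491 J.
W_total = 1936 + 1491 = 3427 J.

W_total ≈ 3430 J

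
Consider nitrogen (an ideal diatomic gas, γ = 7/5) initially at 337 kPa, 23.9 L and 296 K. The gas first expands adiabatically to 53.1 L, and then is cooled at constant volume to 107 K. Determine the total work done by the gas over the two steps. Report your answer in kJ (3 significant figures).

Step 1 (adiabatic): W = (P₁V₁ − P₂V₂)/(γ−1) = (8054 − 5853)/0.4 = 5504 J.
Step 2 (isochoric): W = 0 (constant volume).
W_total = 5504 + 0 = 5504 J.

W_total ≈ 5.50 kJ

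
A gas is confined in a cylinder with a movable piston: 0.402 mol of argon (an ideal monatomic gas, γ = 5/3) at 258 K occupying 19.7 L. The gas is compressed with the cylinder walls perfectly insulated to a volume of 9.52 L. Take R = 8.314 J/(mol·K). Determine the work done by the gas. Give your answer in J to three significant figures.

W ≈ -807 J

Adiabatic: TV^(γ−1) = const with γ = 5/3.
T₂ = T₁ (V₁/V₂)^(γ−1) = 258 × (19.7/9.52)^0.667 = 258 × 1.624 = 419 K.
W_by = nCᵥ(T₁ − T₂) = (0.402)(12.47)(258 − 419) = -806.9 J.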